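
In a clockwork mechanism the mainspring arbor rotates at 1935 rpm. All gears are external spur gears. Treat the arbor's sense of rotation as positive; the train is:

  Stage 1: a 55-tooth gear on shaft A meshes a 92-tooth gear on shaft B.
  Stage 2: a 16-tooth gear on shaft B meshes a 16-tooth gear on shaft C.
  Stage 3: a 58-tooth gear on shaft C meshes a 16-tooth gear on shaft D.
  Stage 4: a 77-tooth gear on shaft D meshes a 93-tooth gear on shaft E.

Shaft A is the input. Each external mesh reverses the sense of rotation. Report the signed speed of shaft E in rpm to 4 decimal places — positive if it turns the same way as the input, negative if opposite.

Stage 1 [55T→92T]: ω = 1935.0000×55/92 = 1156.7935 rpm, dir flips to −; running = −1156.7935
Stage 2 [16T→16T]: ω = 1156.7935×16/16 = 1156.7935 rpm, dir flips to +; running = +1156.7935
Stage 3 [58T→16T]: ω = 1156.7935×58/16 = 4193.3764 rpm, dir flips to −; running = −4193.3764
Stage 4 [77T→93T]: ω = 4193.3764×77/93 = 3471.9353 rpm, dir flips to +; running = +3471.9353

+3471.9353 rpm (same as input, |ω| = 3471.9353 rpm)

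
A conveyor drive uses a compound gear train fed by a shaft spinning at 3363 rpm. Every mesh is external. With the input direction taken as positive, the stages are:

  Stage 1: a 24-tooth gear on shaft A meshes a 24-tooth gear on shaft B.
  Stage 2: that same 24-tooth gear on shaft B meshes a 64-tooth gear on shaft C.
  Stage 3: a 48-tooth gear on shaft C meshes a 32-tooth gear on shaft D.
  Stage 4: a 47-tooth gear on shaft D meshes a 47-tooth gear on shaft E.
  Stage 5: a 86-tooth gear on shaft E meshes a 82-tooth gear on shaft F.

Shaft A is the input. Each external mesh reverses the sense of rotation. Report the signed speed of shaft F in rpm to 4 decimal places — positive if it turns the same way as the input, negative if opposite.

Stage 1 [24T→24T]: ω = 3363.0000×24/24 = 3363.0000 rpm, dir flips to −; running = −3363.0000
Stage 2 [24T→64T]: ω = 3363.0000×24/64 = 1261.1250 rpm, dir flips to +; running = +1261.1250
Stage 3 [48T→32T]: ω = 1261.1250×48/32 = 1891.6875 rpm, dir flips to −; running = −1891.6875
Stage 4 [47T→47T]: ω = 1891.6875×47/47 = 1891.6875 rpm, dir flips to +; running = +1891.6875
Stage 5 [86T→82T]: ω = 1891.6875×86/82 = 1983.9649 rpm, dir flips to −; running = −1983.9649

-1983.9649 rpm (opposite to input, |ω| = 1983.9649 rpm)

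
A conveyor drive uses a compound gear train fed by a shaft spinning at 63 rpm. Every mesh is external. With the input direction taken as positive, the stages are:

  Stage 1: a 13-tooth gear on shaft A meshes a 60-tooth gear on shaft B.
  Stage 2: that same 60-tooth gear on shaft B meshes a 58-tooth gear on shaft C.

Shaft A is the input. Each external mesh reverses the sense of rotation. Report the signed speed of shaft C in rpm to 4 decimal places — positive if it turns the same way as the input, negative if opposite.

Stage 1 [13T→60T]: ω = 63.0000×13/60 = 13.6500 rpm, dir flips to −; running = −13.6500
Stage 2 [60T→58T]: ω = 13.6500×60/58 = 14.1207 rpm, dir flips to +; running = +14.1207

+14.1207 rpm (same as input, |ω| = 14.1207 rpm)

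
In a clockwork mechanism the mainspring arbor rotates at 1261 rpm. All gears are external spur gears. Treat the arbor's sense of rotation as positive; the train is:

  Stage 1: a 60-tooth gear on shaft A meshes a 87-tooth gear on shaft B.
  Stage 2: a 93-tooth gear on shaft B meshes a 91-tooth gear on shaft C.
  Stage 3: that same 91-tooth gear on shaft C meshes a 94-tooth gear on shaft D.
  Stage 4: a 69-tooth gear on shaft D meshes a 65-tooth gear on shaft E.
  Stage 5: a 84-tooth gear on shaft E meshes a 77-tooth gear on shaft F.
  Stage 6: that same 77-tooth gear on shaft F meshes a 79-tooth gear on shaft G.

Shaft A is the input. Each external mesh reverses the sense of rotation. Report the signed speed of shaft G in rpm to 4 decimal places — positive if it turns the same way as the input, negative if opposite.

+971.1585 rpm (same as input, |ω| = 971.1585 rpm)

Stage 1 [60T→87T]: ω = 1261.0000×60/87 = 869.6552 rpm, dir flips to −; running = −869.6552
Stage 2 [93T→91T]: ω = 869.6552×93/91 = 888.7685 rpm, dir flips to +; running = +888.7685
Stage 3 [91T→94T]: ω = 888.7685×91/94 = 860.4035 rpm, dir flips to −; running = −860.4035
Stage 4 [69T→65T]: ω = 860.4035×69/65 = 913.3514 rpm, dir flips to +; running = +913.3514
Stage 5 [84T→77T]: ω = 913.3514×84/77 = 996.3834 rpm, dir flips to −; running = −996.3834
Stage 6 [77T→79T]: ω = 996.3834×77/79 = 971.1585 rpm, dir flips to +; running = +971.1585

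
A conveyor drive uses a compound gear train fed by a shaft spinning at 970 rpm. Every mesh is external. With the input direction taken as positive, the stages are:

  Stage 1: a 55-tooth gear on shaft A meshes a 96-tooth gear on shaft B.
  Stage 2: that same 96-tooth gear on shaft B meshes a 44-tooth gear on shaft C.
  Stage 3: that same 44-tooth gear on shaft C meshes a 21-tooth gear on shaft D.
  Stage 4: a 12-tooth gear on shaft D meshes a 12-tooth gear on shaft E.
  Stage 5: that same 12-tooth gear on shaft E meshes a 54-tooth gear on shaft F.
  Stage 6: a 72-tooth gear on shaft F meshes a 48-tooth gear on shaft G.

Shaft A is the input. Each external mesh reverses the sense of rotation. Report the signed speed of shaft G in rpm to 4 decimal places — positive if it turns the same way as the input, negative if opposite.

Stage 1 [55T→96T]: ω = 970.0000×55/96 = 555.7292 rpm, dir flips to −; running = −555.7292
Stage 2 [96T→44T]: ω = 555.7292×96/44 = 1212.5000 rpm, dir flips to +; running = +1212.5000
Stage 3 [44T→21T]: ω = 1212.5000×44/21 = 2540.4762 rpm, dir flips to −; running = −2540.4762
Stage 4 [12T→12T]: ω = 2540.4762×12/12 = 2540.4762 rpm, dir flips to +; running = +2540.4762
Stage 5 [12T→54T]: ω = 2540.4762×12/54 = 564.5503 rpm, dir flips to −; running = −564.5503
Stage 6 [72T→48T]: ω = 564.5503×72/48 = 846.8254 rpm, dir flips to +; running = +846.8254

+846.8254 rpm (same as input, |ω| = 846.8254 rpm)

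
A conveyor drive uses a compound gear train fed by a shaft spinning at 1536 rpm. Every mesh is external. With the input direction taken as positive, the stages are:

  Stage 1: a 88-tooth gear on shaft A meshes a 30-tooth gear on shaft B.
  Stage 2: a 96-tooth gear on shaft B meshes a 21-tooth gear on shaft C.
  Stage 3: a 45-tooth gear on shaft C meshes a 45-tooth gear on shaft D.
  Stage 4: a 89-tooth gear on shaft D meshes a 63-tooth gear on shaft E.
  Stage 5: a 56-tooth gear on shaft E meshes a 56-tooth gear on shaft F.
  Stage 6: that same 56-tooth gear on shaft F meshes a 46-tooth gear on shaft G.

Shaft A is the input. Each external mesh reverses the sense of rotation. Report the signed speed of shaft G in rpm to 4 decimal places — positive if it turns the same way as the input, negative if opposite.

+35422.9090 rpm (same as input, |ω| = 35422.9090 rpm)

Stage 1 [88T→30T]: ω = 1536.0000×88/30 = 4505.6000 rpm, dir flips to −; running = −4505.6000
Stage 2 [96T→21T]: ω = 4505.6000×96/21 = 20597.0286 rpm, dir flips to +; running = +20597.0286
Stage 3 [45T→45T]: ω = 20597.0286×45/45 = 20597.0286 rpm, dir flips to −; running = −20597.0286
Stage 4 [89T→63T]: ω = 20597.0286×89/63 = 29097.3896 rpm, dir flips to +; running = +29097.3896
Stage 5 [56T→56T]: ω = 29097.3896×56/56 = 29097.3896 rpm, dir flips to −; running = −29097.3896
Stage 6 [56T→46T]: ω = 29097.3896×56/46 = 35422.9090 rpm, dir flips to +; running = +35422.9090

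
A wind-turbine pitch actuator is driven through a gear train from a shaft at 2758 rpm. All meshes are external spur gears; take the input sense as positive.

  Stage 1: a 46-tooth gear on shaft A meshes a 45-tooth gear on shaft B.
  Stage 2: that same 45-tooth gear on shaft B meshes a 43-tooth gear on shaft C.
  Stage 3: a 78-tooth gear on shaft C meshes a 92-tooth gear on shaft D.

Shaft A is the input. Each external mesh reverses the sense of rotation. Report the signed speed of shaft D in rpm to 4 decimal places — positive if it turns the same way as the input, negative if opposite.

-2501.4419 rpm (opposite to input, |ω| = 2501.4419 rpm)

Stage 1 [46T→45T]: ω = 2758.0000×46/45 = 2819.2889 rpm, dir flips to −; running = −2819.2889
Stage 2 [45T→43T]: ω = 2819.2889×45/43 = 2950.4186 rpm, dir flips to +; running = +2950.4186
Stage 3 [78T→92T]: ω = 2950.4186×78/92 = 2501.4419 rpm, dir flips to −; running = −2501.4419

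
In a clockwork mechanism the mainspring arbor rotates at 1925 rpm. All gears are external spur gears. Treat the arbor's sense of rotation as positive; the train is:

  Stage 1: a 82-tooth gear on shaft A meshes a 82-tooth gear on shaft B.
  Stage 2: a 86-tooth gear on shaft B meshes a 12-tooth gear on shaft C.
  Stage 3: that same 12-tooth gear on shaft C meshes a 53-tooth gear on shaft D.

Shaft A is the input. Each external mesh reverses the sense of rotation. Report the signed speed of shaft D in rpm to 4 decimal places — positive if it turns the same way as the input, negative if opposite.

Stage 1 [82T→82T]: ω = 1925.0000×82/82 = 1925.0000 rpm, dir flips to −; running = −1925.0000
Stage 2 [86T→12T]: ω = 1925.0000×86/12 = 13795.8333 rpm, dir flips to +; running = +13795.8333
Stage 3 [12T→53T]: ω = 13795.8333×12/53 = 3123.5849 rpm, dir flips to −; running = −3123.5849

-3123.5849 rpm (opposite to input, |ω| = 3123.5849 rpm)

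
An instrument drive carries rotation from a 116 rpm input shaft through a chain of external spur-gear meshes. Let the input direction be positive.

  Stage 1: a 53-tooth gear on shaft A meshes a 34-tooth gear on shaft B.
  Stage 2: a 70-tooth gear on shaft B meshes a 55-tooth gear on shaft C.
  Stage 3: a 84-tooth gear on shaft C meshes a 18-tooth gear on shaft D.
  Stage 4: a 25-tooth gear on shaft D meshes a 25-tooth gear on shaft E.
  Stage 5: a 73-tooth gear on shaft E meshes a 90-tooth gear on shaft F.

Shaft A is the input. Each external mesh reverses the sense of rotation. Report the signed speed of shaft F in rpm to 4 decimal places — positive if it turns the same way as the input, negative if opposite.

-871.1189 rpm (opposite to input, |ω| = 871.1189 rpm)

Stage 1 [53T→34T]: ω = 116.0000×53/34 = 180.8235 rpm, dir flips to −; running = −180.8235
Stage 2 [70T→55T]: ω = 180.8235×70/55 = 230.1390 rpm, dir flips to +; running = +230.1390
Stage 3 [84T→18T]: ω = 230.1390×84/18 = 1073.9822 rpm, dir flips to −; running = −1073.9822
Stage 4 [25T→25T]: ω = 1073.9822×25/25 = 1073.9822 rpm, dir flips to +; running = +1073.9822
Stage 5 [73T→90T]: ω = 1073.9822×73/90 = 871.1189 rpm, dir flips to −; running = −871.1189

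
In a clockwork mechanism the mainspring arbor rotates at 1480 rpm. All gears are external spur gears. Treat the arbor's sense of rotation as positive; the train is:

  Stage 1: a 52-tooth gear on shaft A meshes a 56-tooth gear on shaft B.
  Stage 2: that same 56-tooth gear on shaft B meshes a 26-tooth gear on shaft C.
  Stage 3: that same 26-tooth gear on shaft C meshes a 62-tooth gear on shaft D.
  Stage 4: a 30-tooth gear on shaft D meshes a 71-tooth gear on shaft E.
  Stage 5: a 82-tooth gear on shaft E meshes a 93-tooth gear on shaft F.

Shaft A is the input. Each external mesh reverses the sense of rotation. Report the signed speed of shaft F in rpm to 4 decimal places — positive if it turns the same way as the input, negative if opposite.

Stage 1 [52T→56T]: ω = 1480.0000×52/56 = 1374.2857 rpm, dir flips to −; running = −1374.2857
Stage 2 [56T→26T]: ω = 1374.2857×56/26 = 2960.0000 rpm, dir flips to +; running = +2960.0000
Stage 3 [26T→62T]: ω = 2960.0000×26/62 = 1241.2903 rpm, dir flips to −; running = −1241.2903
Stage 4 [30T→71T]: ω = 1241.2903×30/71 = 524.4889 rpm, dir flips to +; running = +524.4889
Stage 5 [82T→93T]: ω = 524.4889×82/93 = 462.4526 rpm, dir flips to −; running = −462.4526

-462.4526 rpm (opposite to input, |ω| = 462.4526 rpm)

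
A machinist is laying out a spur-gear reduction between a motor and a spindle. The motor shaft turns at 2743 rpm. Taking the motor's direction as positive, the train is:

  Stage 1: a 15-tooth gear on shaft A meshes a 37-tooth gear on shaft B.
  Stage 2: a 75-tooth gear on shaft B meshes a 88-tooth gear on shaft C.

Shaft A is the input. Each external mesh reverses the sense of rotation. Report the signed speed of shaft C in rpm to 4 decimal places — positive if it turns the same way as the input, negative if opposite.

+947.7503 rpm (same as input, |ω| = 947.7503 rpm)

Stage 1 [15T→37T]: ω = 2743.0000×15/37 = 1112.0270 rpm, dir flips to −; running = −1112.0270
Stage 2 [75T→88T]: ω = 1112.0270×75/88 = 947.7503 rpm, dir flips to +; running = +947.7503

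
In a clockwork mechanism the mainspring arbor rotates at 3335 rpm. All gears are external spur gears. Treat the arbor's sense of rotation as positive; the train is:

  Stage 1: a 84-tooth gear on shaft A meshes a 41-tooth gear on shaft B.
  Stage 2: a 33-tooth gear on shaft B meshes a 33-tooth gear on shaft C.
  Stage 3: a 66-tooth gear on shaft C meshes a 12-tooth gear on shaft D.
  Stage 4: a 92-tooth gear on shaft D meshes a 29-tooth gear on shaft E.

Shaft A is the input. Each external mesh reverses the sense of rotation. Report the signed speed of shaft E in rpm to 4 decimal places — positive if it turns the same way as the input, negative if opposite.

Stage 1 [84T→41T]: ω = 3335.0000×84/41 = 6832.6829 rpm, dir flips to −; running = −6832.6829
Stage 2 [33T→33T]: ω = 6832.6829×33/33 = 6832.6829 rpm, dir flips to +; running = +6832.6829
Stage 3 [66T→12T]: ω = 6832.6829×66/12 = 37579.7561 rpm, dir flips to −; running = −37579.7561
Stage 4 [92T→29T]: ω = 37579.7561×92/29 = 119218.5366 rpm, dir flips to +; running = +119218.5366

+119218.5366 rpm (same as input, |ω| = 119218.5366 rpm)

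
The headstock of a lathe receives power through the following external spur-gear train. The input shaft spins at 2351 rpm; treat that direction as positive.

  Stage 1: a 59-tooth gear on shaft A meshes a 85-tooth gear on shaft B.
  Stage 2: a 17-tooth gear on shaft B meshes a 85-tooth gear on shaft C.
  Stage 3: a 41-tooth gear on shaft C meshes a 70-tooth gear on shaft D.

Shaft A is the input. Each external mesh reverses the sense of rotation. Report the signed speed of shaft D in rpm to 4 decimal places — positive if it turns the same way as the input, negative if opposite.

Stage 1 [59T→85T]: ω = 2351.0000×59/85 = 1631.8706 rpm, dir flips to −; running = −1631.8706
Stage 2 [17T→85T]: ω = 1631.8706×17/85 = 326.3741 rpm, dir flips to +; running = +326.3741
Stage 3 [41T→70T]: ω = 326.3741×41/70 = 191.1620 rpm, dir flips to −; running = −191.1620

-191.1620 rpm (opposite to input, |ω| = 191.1620 rpm)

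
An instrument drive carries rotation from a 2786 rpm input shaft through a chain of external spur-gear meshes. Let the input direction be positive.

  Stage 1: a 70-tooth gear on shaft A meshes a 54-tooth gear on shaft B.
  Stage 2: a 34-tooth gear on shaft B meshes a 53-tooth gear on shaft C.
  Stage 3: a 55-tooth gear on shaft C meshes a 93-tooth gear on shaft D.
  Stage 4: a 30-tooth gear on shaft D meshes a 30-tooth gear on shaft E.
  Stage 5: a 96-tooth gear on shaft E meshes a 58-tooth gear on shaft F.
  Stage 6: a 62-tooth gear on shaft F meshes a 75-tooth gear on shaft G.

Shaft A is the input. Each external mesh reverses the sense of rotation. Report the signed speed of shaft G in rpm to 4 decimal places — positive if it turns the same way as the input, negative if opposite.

Stage 1 [70T→54T]: ω = 2786.0000×70/54 = 3611.4815 rpm, dir flips to −; running = −3611.4815
Stage 2 [34T→53T]: ω = 3611.4815×34/53 = 2316.7994 rpm, dir flips to +; running = +2316.7994
Stage 3 [55T→93T]: ω = 2316.7994×55/93 = 1370.1502 rpm, dir flips to −; running = −1370.1502
Stage 4 [30T→30T]: ω = 1370.1502×30/30 = 1370.1502 rpm, dir flips to +; running = +1370.1502
Stage 5 [96T→58T]: ω = 1370.1502×96/58 = 2267.8348 rpm, dir flips to −; running = −2267.8348
Stage 6 [62T→75T]: ω = 2267.8348×62/75 = 1874.7435 rpm, dir flips to +; running = +1874.7435

+1874.7435 rpm (same as input, |ω| = 1874.7435 rpm)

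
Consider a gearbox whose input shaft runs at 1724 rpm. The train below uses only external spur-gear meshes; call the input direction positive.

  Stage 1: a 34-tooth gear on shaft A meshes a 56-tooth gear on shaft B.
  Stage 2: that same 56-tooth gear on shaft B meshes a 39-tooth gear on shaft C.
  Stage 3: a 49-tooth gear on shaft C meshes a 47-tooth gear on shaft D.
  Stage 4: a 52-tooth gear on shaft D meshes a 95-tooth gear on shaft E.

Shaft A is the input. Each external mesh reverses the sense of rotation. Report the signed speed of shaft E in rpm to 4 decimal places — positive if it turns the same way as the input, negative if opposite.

Stage 1 [34T→56T]: ω = 1724.0000×34/56 = 1046.7143 rpm, dir flips to −; running = −1046.7143
Stage 2 [56T→39T]: ω = 1046.7143×56/39 = 1502.9744 rpm, dir flips to +; running = +1502.9744
Stage 3 [49T→47T]: ω = 1502.9744×49/47 = 1566.9307 rpm, dir flips to −; running = −1566.9307
Stage 4 [52T→95T]: ω = 1566.9307×52/95 = 857.6884 rpm, dir flips to +; running = +857.6884

+857.6884 rpm (same as input, |ω| = 857.6884 rpm)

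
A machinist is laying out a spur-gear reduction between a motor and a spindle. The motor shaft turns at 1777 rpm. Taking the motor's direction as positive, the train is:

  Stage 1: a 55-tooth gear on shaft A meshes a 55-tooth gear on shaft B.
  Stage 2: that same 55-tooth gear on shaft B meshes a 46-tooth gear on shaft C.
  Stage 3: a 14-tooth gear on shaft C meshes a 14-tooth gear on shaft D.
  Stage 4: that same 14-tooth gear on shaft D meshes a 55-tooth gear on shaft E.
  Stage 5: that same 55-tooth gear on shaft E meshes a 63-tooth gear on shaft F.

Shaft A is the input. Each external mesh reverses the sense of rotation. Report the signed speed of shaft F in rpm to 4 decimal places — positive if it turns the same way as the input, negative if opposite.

-472.1498 rpm (opposite to input, |ω| = 472.1498 rpm)

Stage 1 [55T→55T]: ω = 1777.0000×55/55 = 1777.0000 rpm, dir flips to −; running = −1777.0000
Stage 2 [55T→46T]: ω = 1777.0000×55/46 = 2124.6739 rpm, dir flips to +; running = +2124.6739
Stage 3 [14T→14T]: ω = 2124.6739×14/14 = 2124.6739 rpm, dir flips to −; running = −2124.6739
Stage 4 [14T→55T]: ω = 2124.6739×14/55 = 540.8261 rpm, dir flips to +; running = +540.8261
Stage 5 [55T→63T]: ω = 540.8261×55/63 = 472.1498 rpm, dir flips to −; running = −472.1498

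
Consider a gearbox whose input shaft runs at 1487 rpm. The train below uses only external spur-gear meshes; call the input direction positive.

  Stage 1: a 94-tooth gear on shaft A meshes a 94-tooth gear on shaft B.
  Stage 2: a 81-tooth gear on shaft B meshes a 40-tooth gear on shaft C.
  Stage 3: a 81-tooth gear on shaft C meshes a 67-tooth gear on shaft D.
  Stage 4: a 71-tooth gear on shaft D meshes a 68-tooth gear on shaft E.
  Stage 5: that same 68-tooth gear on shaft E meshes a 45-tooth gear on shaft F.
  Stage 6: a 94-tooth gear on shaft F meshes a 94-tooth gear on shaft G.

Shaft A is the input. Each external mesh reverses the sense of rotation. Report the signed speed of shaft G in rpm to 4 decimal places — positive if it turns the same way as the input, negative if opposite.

+5743.7040 rpm (same as input, |ω| = 5743.7040 rpm)

Stage 1 [94T→94T]: ω = 1487.0000×94/94 = 1487.0000 rpm, dir flips to −; running = −1487.0000
Stage 2 [81T→40T]: ω = 1487.0000×81/40 = 3011.1750 rpm, dir flips to +; running = +3011.1750
Stage 3 [81T→67T]: ω = 3011.1750×81/67 = 3640.3757 rpm, dir flips to −; running = −3640.3757
Stage 4 [71T→68T]: ω = 3640.3757×71/68 = 3800.9806 rpm, dir flips to +; running = +3800.9806
Stage 5 [68T→45T]: ω = 3800.9806×68/45 = 5743.7040 rpm, dir flips to −; running = −5743.7040
Stage 6 [94T→94T]: ω = 5743.7040×94/94 = 5743.7040 rpm, dir flips to +; running = +5743.7040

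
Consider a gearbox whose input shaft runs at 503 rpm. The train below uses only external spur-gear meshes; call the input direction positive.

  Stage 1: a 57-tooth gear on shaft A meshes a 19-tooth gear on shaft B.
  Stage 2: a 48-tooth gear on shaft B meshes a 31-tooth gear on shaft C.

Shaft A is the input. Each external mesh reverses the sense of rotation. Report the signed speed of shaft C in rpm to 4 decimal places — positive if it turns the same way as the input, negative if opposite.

+2336.5161 rpm (same as input, |ω| = 2336.5161 rpm)

Stage 1 [57T→19T]: ω = 503.0000×57/19 = 1509.0000 rpm, dir flips to −; running = −1509.0000
Stage 2 [48T→31T]: ω = 1509.0000×48/31 = 2336.5161 rpm, dir flips to +; running = +2336.5161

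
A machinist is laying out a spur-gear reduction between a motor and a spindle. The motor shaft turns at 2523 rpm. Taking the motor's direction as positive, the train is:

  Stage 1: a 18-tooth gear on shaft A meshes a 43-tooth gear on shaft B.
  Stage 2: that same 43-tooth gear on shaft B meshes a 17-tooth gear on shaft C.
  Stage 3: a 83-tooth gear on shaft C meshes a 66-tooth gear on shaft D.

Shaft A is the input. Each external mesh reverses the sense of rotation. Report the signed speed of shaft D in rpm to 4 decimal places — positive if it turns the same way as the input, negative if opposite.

-3359.5027 rpm (opposite to input, |ω| = 3359.5027 rpm)

Stage 1 [18T→43T]: ω = 2523.0000×18/43 = 1056.1395 rpm, dir flips to −; running = −1056.1395
Stage 2 [43T→17T]: ω = 1056.1395×43/17 = 2671.4118 rpm, dir flips to +; running = +2671.4118
Stage 3 [83T→66T]: ω = 2671.4118×83/66 = 3359.5027 rpm, dir flips to −; running = −3359.5027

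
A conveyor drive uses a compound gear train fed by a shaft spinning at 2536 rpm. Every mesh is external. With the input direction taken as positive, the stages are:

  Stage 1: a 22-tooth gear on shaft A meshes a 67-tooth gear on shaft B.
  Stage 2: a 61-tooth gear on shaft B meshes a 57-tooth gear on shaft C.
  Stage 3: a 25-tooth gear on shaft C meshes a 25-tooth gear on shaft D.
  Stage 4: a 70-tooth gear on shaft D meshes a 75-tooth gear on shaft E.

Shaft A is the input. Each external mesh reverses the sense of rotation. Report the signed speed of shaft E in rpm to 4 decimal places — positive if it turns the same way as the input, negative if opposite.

+831.7425 rpm (same as input, |ω| = 831.7425 rpm)

Stage 1 [22T→67T]: ω = 2536.0000×22/67 = 832.7164 rpm, dir flips to −; running = −832.7164
Stage 2 [61T→57T]: ω = 832.7164×61/57 = 891.1527 rpm, dir flips to +; running = +891.1527
Stage 3 [25T→25T]: ω = 891.1527×25/25 = 891.1527 rpm, dir flips to −; running = −891.1527
Stage 4 [70T→75T]: ω = 891.1527×70/75 = 831.7425 rpm, dir flips to +; running = +831.7425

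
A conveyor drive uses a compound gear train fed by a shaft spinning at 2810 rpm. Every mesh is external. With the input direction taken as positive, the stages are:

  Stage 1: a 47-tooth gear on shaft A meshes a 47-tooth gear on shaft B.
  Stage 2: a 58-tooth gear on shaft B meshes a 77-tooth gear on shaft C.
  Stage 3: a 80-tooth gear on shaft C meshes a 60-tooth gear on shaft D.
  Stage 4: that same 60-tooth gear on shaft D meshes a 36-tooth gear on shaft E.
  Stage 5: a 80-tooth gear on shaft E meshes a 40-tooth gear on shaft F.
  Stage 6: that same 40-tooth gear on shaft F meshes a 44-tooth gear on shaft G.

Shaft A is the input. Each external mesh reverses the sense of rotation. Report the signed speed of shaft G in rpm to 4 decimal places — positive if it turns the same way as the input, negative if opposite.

Stage 1 [47T→47T]: ω = 2810.0000×47/47 = 2810.0000 rpm, dir flips to −; running = −2810.0000
Stage 2 [58T→77T]: ω = 2810.0000×58/77 = 2116.6234 rpm, dir flips to +; running = +2116.6234
Stage 3 [80T→60T]: ω = 2116.6234×80/60 = 2822.1645 rpm, dir flips to −; running = −2822.1645
Stage 4 [60T→36T]: ω = 2822.1645×60/36 = 4703.6075 rpm, dir flips to +; running = +4703.6075
Stage 5 [80T→40T]: ω = 4703.6075×80/40 = 9407.2150 rpm, dir flips to −; running = −9407.2150
Stage 6 [40T→44T]: ω = 9407.2150×40/44 = 8552.0136 rpm, dir flips to +; running = +8552.0136

+8552.0136 rpm (same as input, |ω| = 8552.0136 rpm)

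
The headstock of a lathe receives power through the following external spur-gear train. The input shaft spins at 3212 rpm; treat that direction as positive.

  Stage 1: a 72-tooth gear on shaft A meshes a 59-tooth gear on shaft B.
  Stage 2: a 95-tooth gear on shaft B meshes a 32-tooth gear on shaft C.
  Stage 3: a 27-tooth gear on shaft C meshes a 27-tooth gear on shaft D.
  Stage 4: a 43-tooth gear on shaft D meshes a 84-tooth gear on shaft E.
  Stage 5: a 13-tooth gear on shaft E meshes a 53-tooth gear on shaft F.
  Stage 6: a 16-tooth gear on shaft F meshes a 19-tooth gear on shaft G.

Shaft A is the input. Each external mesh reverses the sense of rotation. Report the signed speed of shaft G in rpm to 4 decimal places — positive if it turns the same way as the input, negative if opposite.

Stage 1 [72T→59T]: ω = 3212.0000×72/59 = 3919.7288 rpm, dir flips to −; running = −3919.7288
Stage 2 [95T→32T]: ω = 3919.7288×95/32 = 11636.6949 rpm, dir flips to +; running = +11636.6949
Stage 3 [27T→27T]: ω = 11636.6949×27/27 = 11636.6949 rpm, dir flips to −; running = −11636.6949
Stage 4 [43T→84T]: ω = 11636.6949×43/84 = 5956.8795 rpm, dir flips to +; running = +5956.8795
Stage 5 [13T→53T]: ω = 5956.8795×13/53 = 1461.1214 rpm, dir flips to −; running = −1461.1214
Stage 6 [16T→19T]: ω = 1461.1214×16/19 = 1230.4180 rpm, dir flips to +; running = +1230.4180

+1230.4180 rpm (same as input, |ω| = 1230.4180 rpm)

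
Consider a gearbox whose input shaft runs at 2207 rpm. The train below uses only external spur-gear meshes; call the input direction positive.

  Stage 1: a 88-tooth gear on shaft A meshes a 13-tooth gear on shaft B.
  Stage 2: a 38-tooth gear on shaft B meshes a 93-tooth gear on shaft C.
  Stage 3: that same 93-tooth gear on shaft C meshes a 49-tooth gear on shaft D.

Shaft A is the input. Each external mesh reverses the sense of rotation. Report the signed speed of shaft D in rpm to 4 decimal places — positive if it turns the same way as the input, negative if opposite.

-11585.8838 rpm (opposite to input, |ω| = 11585.8838 rpm)

Stage 1 [88T→13T]: ω = 2207.0000×88/13 = 14939.6923 rpm, dir flips to −; running = −14939.6923
Stage 2 [38T→93T]: ω = 14939.6923×38/93 = 6104.3904 rpm, dir flips to +; running = +6104.3904
Stage 3 [93T→49T]: ω = 6104.3904×93/49 = 11585.8838 rpm, dir flips to −; running = −11585.8838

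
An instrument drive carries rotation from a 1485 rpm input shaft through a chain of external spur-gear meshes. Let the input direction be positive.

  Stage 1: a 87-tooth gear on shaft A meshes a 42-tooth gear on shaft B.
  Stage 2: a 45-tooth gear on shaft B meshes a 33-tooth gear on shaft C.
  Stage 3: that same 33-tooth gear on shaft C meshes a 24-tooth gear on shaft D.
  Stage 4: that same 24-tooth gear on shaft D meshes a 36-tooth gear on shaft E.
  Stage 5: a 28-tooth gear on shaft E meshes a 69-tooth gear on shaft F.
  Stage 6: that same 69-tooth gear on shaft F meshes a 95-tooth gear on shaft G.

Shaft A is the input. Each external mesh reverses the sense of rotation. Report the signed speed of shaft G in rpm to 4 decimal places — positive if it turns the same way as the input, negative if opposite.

Stage 1 [87T→42T]: ω = 1485.0000×87/42 = 3076.0714 rpm, dir flips to −; running = −3076.0714
Stage 2 [45T→33T]: ω = 3076.0714×45/33 = 4194.6429 rpm, dir flips to +; running = +4194.6429
Stage 3 [33T→24T]: ω = 4194.6429×33/24 = 5767.6339 rpm, dir flips to −; running = −5767.6339
Stage 4 [24T→36T]: ω = 5767.6339×24/36 = 3845.0893 rpm, dir flips to +; running = +3845.0893
Stage 5 [28T→69T]: ω = 3845.0893×28/69 = 1560.3261 rpm, dir flips to −; running = −1560.3261
Stage 6 [69T→95T]: ω = 1560.3261×69/95 = 1133.2895 rpm, dir flips to +; running = +1133.2895

+1133.2895 rpm (same as input, |ω| = 1133.2895 rpm)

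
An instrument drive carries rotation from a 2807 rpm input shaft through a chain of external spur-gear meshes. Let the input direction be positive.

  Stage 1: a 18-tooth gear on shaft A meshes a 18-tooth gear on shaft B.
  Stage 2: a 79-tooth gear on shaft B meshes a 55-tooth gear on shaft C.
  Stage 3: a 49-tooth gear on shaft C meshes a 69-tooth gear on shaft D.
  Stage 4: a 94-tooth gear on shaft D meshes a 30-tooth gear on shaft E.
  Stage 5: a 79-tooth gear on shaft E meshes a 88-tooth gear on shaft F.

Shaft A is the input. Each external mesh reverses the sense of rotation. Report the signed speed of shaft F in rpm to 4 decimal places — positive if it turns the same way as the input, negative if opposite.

Stage 1 [18T→18T]: ω = 2807.0000×18/18 = 2807.0000 rpm, dir flips to −; running = −2807.0000
Stage 2 [79T→55T]: ω = 2807.0000×79/55 = 4031.8727 rpm, dir flips to +; running = +4031.8727
Stage 3 [49T→69T]: ω = 4031.8727×49/69 = 2863.2140 rpm, dir flips to −; running = −2863.2140
Stage 4 [94T→30T]: ω = 2863.2140×94/30 = 8971.4038 rpm, dir flips to +; running = +8971.4038
Stage 5 [79T→88T]: ω = 8971.4038×79/88 = 8053.8738 rpm, dir flips to −; running = −8053.8738

-8053.8738 rpm (opposite to input, |ω| = 8053.8738 rpm)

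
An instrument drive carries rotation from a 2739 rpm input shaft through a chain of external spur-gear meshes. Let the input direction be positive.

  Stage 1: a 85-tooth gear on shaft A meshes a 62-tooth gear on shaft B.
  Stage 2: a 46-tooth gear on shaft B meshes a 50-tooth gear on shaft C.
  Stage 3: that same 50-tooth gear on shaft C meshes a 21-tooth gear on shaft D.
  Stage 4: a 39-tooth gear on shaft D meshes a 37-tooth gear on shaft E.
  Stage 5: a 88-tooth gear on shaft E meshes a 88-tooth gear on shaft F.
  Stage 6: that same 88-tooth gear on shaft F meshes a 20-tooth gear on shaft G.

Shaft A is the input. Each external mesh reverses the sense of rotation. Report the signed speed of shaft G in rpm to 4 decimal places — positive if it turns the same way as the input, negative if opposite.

+38148.1397 rpm (same as input, |ω| = 38148.1397 rpm)

Stage 1 [85T→62T]: ω = 2739.0000×85/62 = 3755.0806 rpm, dir flips to −; running = −3755.0806
Stage 2 [46T→50T]: ω = 3755.0806×46/50 = 3454.6742 rpm, dir flips to +; running = +3454.6742
Stage 3 [50T→21T]: ω = 3454.6742×50/21 = 8225.4147 rpm, dir flips to −; running = −8225.4147
Stage 4 [39T→37T]: ω = 8225.4147×39/37 = 8670.0318 rpm, dir flips to +; running = +8670.0318
Stage 5 [88T→88T]: ω = 8670.0318×88/88 = 8670.0318 rpm, dir flips to −; running = −8670.0318
Stage 6 [88T→20T]: ω = 8670.0318×88/20 = 38148.1397 rpm, dir flips to +; running = +38148.1397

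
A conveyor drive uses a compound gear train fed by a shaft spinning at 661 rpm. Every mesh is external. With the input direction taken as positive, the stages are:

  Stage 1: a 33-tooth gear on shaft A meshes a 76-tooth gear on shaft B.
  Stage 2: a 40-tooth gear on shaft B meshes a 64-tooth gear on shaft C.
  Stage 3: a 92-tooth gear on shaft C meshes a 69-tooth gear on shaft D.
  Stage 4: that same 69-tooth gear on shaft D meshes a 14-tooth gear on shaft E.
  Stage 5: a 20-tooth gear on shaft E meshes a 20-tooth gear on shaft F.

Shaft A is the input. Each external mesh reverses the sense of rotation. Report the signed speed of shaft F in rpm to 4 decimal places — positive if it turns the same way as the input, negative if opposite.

-1178.8040 rpm (opposite to input, |ω| = 1178.8040 rpm)

Stage 1 [33T→76T]: ω = 661.0000×33/76 = 287.0132 rpm, dir flips to −; running = −287.0132
Stage 2 [40T→64T]: ω = 287.0132×40/64 = 179.3832 rpm, dir flips to +; running = +179.3832
Stage 3 [92T→69T]: ω = 179.3832×92/69 = 239.1776 rpm, dir flips to −; running = −239.1776
Stage 4 [69T→14T]: ω = 239.1776×69/14 = 1178.8040 rpm, dir flips to +; running = +1178.8040
Stage 5 [20T→20T]: ω = 1178.8040×20/20 = 1178.8040 rpm, dir flips to −; running = −1178.8040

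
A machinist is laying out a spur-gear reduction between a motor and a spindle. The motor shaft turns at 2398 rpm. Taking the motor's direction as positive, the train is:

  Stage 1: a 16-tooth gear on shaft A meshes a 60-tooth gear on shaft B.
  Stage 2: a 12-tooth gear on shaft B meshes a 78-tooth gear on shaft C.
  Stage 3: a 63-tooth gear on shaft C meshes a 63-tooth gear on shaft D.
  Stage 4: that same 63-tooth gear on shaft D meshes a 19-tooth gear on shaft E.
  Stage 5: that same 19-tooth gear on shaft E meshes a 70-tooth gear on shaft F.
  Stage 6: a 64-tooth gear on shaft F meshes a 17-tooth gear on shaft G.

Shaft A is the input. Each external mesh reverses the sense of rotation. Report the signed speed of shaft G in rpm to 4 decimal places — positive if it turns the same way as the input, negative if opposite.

Stage 1 [16T→60T]: ω = 2398.0000×16/60 = 639.4667 rpm, dir flips to −; running = −639.4667
Stage 2 [12T→78T]: ω = 639.4667×12/78 = 98.3795 rpm, dir flips to +; running = +98.3795
Stage 3 [63T→63T]: ω = 98.3795×63/63 = 98.3795 rpm, dir flips to −; running = −98.3795
Stage 4 [63T→19T]: ω = 98.3795×63/19 = 326.2057 rpm, dir flips to +; running = +326.2057
Stage 5 [19T→70T]: ω = 326.2057×19/70 = 88.5415 rpm, dir flips to −; running = −88.5415
Stage 6 [64T→17T]: ω = 88.5415×64/17 = 333.3329 rpm, dir flips to +; running = +333.3329

+333.3329 rpm (same as input, |ω| = 333.3329 rpm)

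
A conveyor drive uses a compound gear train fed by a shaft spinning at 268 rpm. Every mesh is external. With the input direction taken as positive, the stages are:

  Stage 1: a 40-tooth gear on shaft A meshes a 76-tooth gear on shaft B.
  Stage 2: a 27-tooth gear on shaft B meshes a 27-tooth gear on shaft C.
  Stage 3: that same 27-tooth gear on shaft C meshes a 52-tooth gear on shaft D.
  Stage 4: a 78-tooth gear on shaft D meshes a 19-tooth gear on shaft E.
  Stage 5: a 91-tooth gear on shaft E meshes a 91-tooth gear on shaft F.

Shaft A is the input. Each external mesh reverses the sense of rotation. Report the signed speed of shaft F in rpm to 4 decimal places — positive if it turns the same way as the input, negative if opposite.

Stage 1 [40T→76T]: ω = 268.0000×40/76 = 141.0526 rpm, dir flips to −; running = −141.0526
Stage 2 [27T→27T]: ω = 141.0526×27/27 = 141.0526 rpm, dir flips to +; running = +141.0526
Stage 3 [27T→52T]: ω = 141.0526×27/52 = 73.2389 rpm, dir flips to −; running = −73.2389
Stage 4 [78T→19T]: ω = 73.2389×78/19 = 300.6648 rpm, dir flips to +; running = +300.6648
Stage 5 [91T→91T]: ω = 300.6648×91/91 = 300.6648 rpm, dir flips to −; running = −300.6648

-300.6648 rpm (opposite to input, |ω| = 300.6648 rpm)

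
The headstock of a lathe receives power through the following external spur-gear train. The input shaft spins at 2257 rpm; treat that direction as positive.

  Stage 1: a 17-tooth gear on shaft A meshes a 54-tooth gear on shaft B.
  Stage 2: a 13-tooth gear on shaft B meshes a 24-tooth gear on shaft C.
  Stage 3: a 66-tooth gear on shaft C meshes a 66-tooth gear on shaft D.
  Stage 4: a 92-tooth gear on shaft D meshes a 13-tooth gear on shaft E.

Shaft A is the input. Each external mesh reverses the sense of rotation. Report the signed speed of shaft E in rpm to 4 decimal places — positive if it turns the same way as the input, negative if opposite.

Stage 1 [17T→54T]: ω = 2257.0000×17/54 = 710.5370 rpm, dir flips to −; running = −710.5370
Stage 2 [13T→24T]: ω = 710.5370×13/24 = 384.8742 rpm, dir flips to +; running = +384.8742
Stage 3 [66T→66T]: ω = 384.8742×66/66 = 384.8742 rpm, dir flips to −; running = −384.8742
Stage 4 [92T→13T]: ω = 384.8742×92/13 = 2723.7253 rpm, dir flips to +; running = +2723.7253

+2723.7253 rpm (same as input, |ω| = 2723.7253 rpm)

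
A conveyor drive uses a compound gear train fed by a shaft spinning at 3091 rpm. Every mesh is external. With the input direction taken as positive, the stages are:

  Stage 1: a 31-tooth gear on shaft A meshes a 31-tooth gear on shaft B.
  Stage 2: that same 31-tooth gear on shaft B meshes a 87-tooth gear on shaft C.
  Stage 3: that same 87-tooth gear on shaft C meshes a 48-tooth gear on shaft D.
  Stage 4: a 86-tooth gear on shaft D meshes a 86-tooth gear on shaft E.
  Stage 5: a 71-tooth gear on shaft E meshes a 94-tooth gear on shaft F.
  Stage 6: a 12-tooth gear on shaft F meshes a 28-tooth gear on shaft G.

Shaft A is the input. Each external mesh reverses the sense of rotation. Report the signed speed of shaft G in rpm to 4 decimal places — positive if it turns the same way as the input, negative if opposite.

Stage 1 [31T→31T]: ω = 3091.0000×31/31 = 3091.0000 rpm, dir flips to −; running = −3091.0000
Stage 2 [31T→87T]: ω = 3091.0000×31/87 = 1101.3908 rpm, dir flips to +; running = +1101.3908
Stage 3 [87T→48T]: ω = 1101.3908×87/48 = 1996.2708 rpm, dir flips to −; running = −1996.2708
Stage 4 [86T→86T]: ω = 1996.2708×86/86 = 1996.2708 rpm, dir flips to +; running = +1996.2708
Stage 5 [71T→94T]: ω = 1996.2708×71/94 = 1507.8216 rpm, dir flips to −; running = −1507.8216
Stage 6 [12T→28T]: ω = 1507.8216×12/28 = 646.2093 rpm, dir flips to +; running = +646.2093

+646.2093 rpm (same as input, |ω| = 646.2093 rpm)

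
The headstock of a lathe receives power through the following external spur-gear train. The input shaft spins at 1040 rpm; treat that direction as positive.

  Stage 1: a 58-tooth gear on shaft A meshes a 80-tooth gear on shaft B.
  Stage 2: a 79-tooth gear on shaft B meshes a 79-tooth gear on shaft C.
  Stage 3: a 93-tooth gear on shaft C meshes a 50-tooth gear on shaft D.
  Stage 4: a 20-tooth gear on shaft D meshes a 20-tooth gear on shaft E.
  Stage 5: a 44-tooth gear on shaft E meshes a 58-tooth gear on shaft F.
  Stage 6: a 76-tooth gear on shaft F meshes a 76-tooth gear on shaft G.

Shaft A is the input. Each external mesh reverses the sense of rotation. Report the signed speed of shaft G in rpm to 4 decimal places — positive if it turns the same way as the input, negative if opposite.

Stage 1 [58T→80T]: ω = 1040.0000×58/80 = 754.0000 rpm, dir flips to −; running = −754.0000
Stage 2 [79T→79T]: ω = 754.0000×79/79 = 754.0000 rpm, dir flips to +; running = +754.0000
Stage 3 [93T→50T]: ω = 754.0000×93/50 = 1402.4400 rpm, dir flips to −; running = −1402.4400
Stage 4 [20T→20T]: ω = 1402.4400×20/20 = 1402.4400 rpm, dir flips to +; running = +1402.4400
Stage 5 [44T→58T]: ω = 1402.4400×44/58 = 1063.9200 rpm, dir flips to −; running = −1063.9200
Stage 6 [76T→76T]: ω = 1063.9200×76/76 = 1063.9200 rpm, dir flips to +; running = +1063.9200

+1063.9200 rpm (same as input, |ω| = 1063.9200 rpm)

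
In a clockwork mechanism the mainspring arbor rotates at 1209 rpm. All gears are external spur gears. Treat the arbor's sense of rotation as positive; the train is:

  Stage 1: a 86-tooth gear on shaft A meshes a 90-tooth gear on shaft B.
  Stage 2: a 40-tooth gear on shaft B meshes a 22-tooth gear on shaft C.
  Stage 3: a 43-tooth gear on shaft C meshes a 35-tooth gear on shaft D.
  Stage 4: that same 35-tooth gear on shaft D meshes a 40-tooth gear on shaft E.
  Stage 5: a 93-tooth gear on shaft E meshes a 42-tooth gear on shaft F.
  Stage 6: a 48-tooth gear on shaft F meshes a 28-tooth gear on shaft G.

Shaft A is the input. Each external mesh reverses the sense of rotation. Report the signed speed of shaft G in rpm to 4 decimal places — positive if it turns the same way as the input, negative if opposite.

Stage 1 [86T→90T]: ω = 1209.0000×86/90 = 1155.2667 rpm, dir flips to −; running = −1155.2667
Stage 2 [40T→22T]: ω = 1155.2667×40/22 = 2100.4848 rpm, dir flips to +; running = +2100.4848
Stage 3 [43T→35T]: ω = 2100.4848×43/35 = 2580.5957 rpm, dir flips to −; running = −2580.5957
Stage 4 [35T→40T]: ω = 2580.5957×35/40 = 2258.0212 rpm, dir flips to +; running = +2258.0212
Stage 5 [93T→42T]: ω = 2258.0212×93/42 = 4999.9041 rpm, dir flips to −; running = −4999.9041
Stage 6 [48T→28T]: ω = 4999.9041×48/28 = 8571.2642 rpm, dir flips to +; running = +8571.2642

+8571.2642 rpm (same as input, |ω| = 8571.2642 rpm)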